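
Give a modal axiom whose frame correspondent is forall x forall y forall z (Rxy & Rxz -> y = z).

The condition is partial functionality. The CD schema ◇s → □s defines it.
Suppose ◇s→□s is valid. Take Rxy, Rxz and set V(s)={y}. Then ◇s at x, so □s at x, so s at z, i.e. z=y.

◇s → □s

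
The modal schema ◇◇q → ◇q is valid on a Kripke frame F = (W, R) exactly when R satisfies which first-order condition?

Equivalently (dual form): □q → □□q.
Suppose □q→□□q is valid. Take Rxy, Ryz and set V(q)={w : Rxw}. Then □q at x, so □□q at x, so □q at y, so q at z, i.e. Rxz.
Conversely, any frame satisfying ∀x ∀y ∀z (Rxy ∧ Ryz → Rxz) validates the schema.
Frame condition: ∀x ∀y ∀z (Rxy ∧ Ryz → Rxz).

transitivity: ∀x ∀y ∀z (Rxy ∧ Ryz → Rxz)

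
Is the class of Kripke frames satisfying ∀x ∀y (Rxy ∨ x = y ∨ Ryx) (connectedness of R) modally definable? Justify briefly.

Not definable by any modal formula

Any modally definable frame class is closed under disjoint unions.
Take 3 disjoint single-world reflexive frames: each is trivially connected, but their disjoint union has 3 worlds with no edge between distinct components, so it is not connected.
Hence connectedness of R is not modally definable.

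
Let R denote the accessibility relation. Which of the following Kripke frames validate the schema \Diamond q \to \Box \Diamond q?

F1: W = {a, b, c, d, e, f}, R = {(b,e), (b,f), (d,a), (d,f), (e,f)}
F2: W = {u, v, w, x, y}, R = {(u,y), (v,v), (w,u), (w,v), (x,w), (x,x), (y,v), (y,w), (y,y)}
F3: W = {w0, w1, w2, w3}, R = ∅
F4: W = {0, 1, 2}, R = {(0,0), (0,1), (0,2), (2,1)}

The schema corresponds to the Euclidean property: \forall x \forall y \forall z (Rxy \wedge Rxz \to Ryz).
F1: fails — Rbf and Rbf but not Rff.
F2: fails — Rwu and Rwu but not Ruu.
F3: condition met.
F4: fails — R01 and R00 but not R10.

F3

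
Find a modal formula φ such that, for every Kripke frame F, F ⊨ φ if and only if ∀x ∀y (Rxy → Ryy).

□(□r → r)

The condition is shift-reflexivity. The T□ schema □(□r → r) defines it.
Suppose □(□r→r) is valid. Take Rxy and set V(r)={w : Ryw}. Then at y, □r holds; since □(□r→r) at x, □r→r at y, so r at y, i.e. Ryy.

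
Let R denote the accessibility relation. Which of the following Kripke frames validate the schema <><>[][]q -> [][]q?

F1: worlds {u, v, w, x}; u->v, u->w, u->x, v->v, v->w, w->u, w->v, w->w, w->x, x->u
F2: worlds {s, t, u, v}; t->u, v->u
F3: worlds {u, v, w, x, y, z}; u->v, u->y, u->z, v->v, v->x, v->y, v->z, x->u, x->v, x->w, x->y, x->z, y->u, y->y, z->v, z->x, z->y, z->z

This is the axiom for a generalized confluence (Geach) condition; its first-order frame correspondent is forall x forall y forall z ((x R^2 y & x R^2 z) -> exists w (y R^2 w & z = w)).
F1: fails — uR²x, uR²u but no t with xR²t and u=t.
F2: ✓.
F3: fails — uR²y, uR²x but no t with yR²t and x=t.

F2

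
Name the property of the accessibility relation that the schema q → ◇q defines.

Equivalently (dual form): □q → q.
Suppose □q→q is valid. At any x set V(q)={w : Rxw}. Then □q holds at x, so q holds at x, i.e. Rxx.

reflexivity: ∀x Rxx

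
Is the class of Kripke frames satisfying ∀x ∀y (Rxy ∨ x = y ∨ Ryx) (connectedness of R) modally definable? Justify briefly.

Not modally definable

Modal frame validity is preserved under disjoint unions.
Take 3 disjoint single-world reflexive frames: each is trivially connected, but their disjoint union has 3 worlds with no edge between distinct components, so it is not connected.
Hence connectedness of R is not modally definable.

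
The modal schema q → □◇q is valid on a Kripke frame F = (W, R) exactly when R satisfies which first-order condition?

Symmetry

This schema is the B axiom.
Its frame correspondent is symmetry — ∀x ∀y (Rxy → Ryx).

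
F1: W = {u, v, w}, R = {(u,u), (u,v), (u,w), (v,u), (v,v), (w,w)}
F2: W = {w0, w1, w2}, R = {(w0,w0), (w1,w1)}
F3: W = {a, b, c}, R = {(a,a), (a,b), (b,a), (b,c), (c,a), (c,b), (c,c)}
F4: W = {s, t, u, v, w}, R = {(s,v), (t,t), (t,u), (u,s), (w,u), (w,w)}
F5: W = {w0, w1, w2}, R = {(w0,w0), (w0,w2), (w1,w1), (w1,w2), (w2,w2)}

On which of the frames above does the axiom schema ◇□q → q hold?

The schema corresponds to symmetry: ∀x ∀y (Rxy → Ryx).
F1: fails — Ruw but not Rwu.
F2: ✓.
F3: fails — Rca but not Rac.
F4: fails — Rwu but not Ruw.
F5: fails — Rw1w2 but not Rw2w1.

F2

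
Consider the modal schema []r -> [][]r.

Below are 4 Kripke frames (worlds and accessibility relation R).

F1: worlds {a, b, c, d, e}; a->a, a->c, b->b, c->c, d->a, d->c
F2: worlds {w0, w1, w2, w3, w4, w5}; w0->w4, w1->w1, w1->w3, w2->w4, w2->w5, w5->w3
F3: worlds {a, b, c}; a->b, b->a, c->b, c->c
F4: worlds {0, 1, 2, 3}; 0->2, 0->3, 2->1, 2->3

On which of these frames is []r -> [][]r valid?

Frame correspondent (Sahlqvist): forall x forall y forall z (Rxy & Ryz -> Rxz) — i.e. transitivity.
F1: satisfies the condition.
F2: fails — Rw2w5 and Rw5w3 but not Rw2w3.
F3: fails — Rab and Rba but not Raa.
F4: fails — R02 and R21 but not R01.

F1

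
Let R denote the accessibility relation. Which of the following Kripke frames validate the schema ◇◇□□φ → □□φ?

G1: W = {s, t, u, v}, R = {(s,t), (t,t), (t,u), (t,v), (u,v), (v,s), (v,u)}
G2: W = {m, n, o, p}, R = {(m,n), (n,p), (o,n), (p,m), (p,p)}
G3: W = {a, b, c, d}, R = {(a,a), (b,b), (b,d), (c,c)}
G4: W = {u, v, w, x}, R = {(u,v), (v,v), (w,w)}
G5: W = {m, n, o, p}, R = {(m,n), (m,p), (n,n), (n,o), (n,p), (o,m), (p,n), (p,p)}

This is the axiom for a generalized confluence (Geach) condition; its first-order frame correspondent is ∀x ∀y ∀z ((xR²y ∧ xR²z) → ∃w (yR²w ∧ z = w)).
G1: fails — sR²u, sR²t but no w with uR²w and t=w.
G2: fails — nR²m, nR²m but no w with mR²w and m=w.
G3: fails — bR²d, bR²b but no w with dR²w and b=w.
G4: ✓.
G5: fails — mR²o, mR²o but no w with oR²w and o=w.

G4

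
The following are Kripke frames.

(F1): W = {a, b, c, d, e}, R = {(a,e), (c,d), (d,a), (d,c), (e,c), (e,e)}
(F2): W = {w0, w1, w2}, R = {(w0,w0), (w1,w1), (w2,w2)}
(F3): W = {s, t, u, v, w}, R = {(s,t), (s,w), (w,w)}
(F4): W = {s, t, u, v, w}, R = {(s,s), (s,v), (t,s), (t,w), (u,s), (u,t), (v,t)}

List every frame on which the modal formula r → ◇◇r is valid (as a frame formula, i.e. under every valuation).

(F2)

This is the axiom for a generalized confluence (Geach) condition; its first-order frame correspondent is ∀x ∃w (x = w ∧ xR²w).
(F1): fails — at a but no w with a=w and aR²w.
(F2): ✓.
(F3): fails — at s but no w* with s=w* and sR²w*.
(F4): fails — at t but no w* with t=w* and tR²w*.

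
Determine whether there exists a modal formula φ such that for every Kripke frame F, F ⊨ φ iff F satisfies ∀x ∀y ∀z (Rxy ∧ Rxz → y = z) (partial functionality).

Definable; ◇p → □p defines it

The condition is partial functionality. A defining modal formula is ◇p → □p.
Suppose ◇p→□p is valid. Take Rxy, Rxz and set V(p)={y}. Then ◇p at x, so □p at x, so p at z, i.e. z=y.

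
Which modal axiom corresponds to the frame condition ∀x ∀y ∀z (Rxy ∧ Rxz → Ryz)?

The condition is the Euclidean property. The 5 schema ◇s → □◇s defines it.

◇s → □◇s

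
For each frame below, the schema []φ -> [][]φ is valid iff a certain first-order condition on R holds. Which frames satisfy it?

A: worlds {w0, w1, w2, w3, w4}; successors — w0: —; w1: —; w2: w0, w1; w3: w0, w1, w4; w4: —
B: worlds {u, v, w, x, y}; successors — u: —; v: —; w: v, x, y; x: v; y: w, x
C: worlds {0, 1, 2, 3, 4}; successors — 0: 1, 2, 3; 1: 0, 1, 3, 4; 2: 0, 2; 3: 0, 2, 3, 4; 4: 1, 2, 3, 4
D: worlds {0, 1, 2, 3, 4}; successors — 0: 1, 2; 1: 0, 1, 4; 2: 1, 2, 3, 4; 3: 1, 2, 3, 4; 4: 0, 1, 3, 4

A

Frame correspondent (Sahlqvist): forall x forall y forall z (Rxy & Ryz -> Rxz) — i.e. transitivity.
A: ✓.
B: fails — Ryx and Rxv but not Ryv.
C: fails — R10 and R02 but not R12.
D: fails — R10 and R02 but not R12.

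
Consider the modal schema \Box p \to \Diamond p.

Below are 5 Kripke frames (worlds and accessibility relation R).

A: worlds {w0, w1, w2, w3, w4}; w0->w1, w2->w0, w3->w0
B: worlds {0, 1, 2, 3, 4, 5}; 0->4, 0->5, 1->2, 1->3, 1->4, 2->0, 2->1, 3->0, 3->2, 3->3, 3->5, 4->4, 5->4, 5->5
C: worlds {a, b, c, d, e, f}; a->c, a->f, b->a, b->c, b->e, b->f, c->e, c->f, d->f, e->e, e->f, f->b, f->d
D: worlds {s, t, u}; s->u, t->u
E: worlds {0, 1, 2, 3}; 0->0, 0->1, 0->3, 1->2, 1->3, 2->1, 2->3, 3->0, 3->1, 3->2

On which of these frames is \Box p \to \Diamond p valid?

B, C, E

The schema corresponds to seriality: \forall x \exists y Rxy.
A: fails — world w1 has no successor.
B: ✓.
C: ✓.
D: fails — world u has no successor.
E: ✓.
Valid on: B, C, E.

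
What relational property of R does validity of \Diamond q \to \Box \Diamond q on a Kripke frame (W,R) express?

This schema is the 5 axiom.
Its frame correspondent is the Euclidean property — \forall x \forall y \forall z (Rxy \wedge Rxz \to Ryz).

the Euclidean property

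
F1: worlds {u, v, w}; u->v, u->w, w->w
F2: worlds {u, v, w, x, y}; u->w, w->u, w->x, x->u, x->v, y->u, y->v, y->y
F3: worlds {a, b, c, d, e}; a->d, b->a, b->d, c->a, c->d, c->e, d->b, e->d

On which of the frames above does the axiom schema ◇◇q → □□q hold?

Frame correspondent (Sahlqvist): ∀x ∀y ∀z ((xR²y ∧ xR²z) → ∃w (y = w ∧ z = w)) — i.e. a generalized confluence (Geach) condition.
F1: holds.
F2: fails — uR²u, uR²x but u ≠ x.
F3: fails — bR²b, bR²d but b ≠ d.
Valid on: F1.

F1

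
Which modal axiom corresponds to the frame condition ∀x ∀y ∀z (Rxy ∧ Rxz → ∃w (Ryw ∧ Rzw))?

This is convergence; the standard corresponding axiom is .2: ◇□p → □◇p.
Suppose ◇□p→□◇p is valid. Take Rxy, Rxz and set V(p)={w : Ryw}. Then □p at y so ◇□p at x, so □◇p at x, so ◇p at z, giving w with Rzw and Ryw.

◇□p → □◇p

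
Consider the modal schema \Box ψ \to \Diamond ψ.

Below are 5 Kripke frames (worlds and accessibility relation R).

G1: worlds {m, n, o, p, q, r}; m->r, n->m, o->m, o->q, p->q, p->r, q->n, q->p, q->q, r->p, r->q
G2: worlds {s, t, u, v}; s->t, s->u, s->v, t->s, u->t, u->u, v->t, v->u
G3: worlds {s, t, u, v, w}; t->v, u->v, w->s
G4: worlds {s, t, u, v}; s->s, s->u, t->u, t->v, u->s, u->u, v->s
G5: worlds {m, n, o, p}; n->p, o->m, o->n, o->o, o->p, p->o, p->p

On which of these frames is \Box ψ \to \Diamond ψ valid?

G1, G2, G4

The schema corresponds to seriality: \forall x \exists y Rxy.
G1: ✓.
G2: ✓.
G3: fails — world s has no successor.
G4: ✓.
G5: fails — world m has no successor.
Valid on: G1, G2, G4.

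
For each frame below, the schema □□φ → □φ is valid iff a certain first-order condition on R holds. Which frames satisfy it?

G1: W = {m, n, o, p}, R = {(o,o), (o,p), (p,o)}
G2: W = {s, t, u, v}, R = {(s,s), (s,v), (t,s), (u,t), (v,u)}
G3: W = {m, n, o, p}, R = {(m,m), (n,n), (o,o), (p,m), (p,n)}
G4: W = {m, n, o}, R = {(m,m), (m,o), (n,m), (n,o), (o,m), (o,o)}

G1, G3, G4

The schema corresponds to density: ∀x ∀y (Rxy → ∃z (Rxz ∧ Rzy)).
G1: satisfies the condition.
G2: fails — Rut but no z with Ruz and Rzt.
G3: satisfies the condition.
G4: satisfies the condition.
Valid on: G1, G3, G4.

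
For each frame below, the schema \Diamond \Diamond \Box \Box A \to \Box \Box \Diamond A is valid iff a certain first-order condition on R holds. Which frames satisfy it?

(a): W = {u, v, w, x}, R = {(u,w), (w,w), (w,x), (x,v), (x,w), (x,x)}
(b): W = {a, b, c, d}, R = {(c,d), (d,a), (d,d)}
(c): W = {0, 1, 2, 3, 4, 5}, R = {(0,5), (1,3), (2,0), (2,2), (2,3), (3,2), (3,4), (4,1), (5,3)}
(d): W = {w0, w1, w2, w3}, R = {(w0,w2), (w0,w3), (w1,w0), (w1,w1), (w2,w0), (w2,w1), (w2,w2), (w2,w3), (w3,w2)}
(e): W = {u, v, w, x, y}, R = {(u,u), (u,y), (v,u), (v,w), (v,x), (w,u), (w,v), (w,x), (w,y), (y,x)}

(d)

The schema corresponds to a generalized confluence (Geach) condition: \forall x \forall y \forall z ((x R^2 y \wedge x R^2 z) \to \exists w (y R^2 w \wedge zRw)).
(a): fails — wR²v, wR²v but no t with vR²t and vRt.
(b): fails — cR²a, cR²a but no w with aR²w and aRw.
(c): fails — 1R²2, 1R²4 but no w with 2R²w and 4Rw.
(d): holds.
(e): fails — uR²u, uR²x but no t with uR²t and xRt.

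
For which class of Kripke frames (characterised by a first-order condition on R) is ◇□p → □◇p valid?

convergence

Suppose ◇□p→□◇p is valid. Take Rxy, Rxz and set V(p)={w : Ryw}. Then □p at y so ◇□p at x, so □◇p at x, so ◇p at z, giving w with Rzw and Ryw.
Conversely, any frame satisfying ∀x ∀y ∀z (Rxy ∧ Rxz → ∃w (Ryw ∧ Rzw)) validates the schema.
So the correspondent is convergence.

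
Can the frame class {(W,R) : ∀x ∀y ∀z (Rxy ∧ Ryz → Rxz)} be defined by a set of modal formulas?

Definable; □q → □□q defines it

The condition is transitivity. A defining modal formula is □q → □□q.
Suppose □q→□□q is valid. Take Rxy, Ryz and set V(q)={w : Rxw}. Then □q at x, so □□q at x, so □q at y, so q at z, i.e. Rxz.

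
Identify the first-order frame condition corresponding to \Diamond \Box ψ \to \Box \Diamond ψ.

Suppose ◇□ψ→□◇ψ is valid. Take Rxy, Rxz and set V(ψ)={w : Ryw}. Then □ψ at y so ◇□ψ at x, so □◇ψ at x, so ◇ψ at z, giving w with Rzw and Ryw.
Conversely, on a frame with convergence the schema holds at every world under every valuation.
So the correspondent is convergence.

convergence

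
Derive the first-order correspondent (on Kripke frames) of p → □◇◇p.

This is a Sahlqvist (Geach-type) schema ◇^0□^0p → □^1◇^2p.
Minimal-valuation argument: fix x; take any y with xR^0y and any z with xR^1z. Set V(p) to the set of worlds R-reachable from y in exactly 0 steps. Then □^0p holds at y, so the antecedent holds at x; validity forces ◇^2p at z, giving a w with zR^2w and yR^0w.
First-order correspondent: ∀x ∀z (xRz → ∃w (x = w ∧ zR²w)).

∀x ∀z (xRz → ∃w (x = w ∧ zR²w))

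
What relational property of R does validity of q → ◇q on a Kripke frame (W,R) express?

reflexivity: ∀x Rxx

This schema is equivalent to the T axiom □q → q.
It corresponds to reflexivity: ∀x Rxx.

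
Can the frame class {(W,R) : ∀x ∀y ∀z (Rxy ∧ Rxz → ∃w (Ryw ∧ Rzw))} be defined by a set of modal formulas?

This is a Sahlqvist condition; the .2 axiom ◇□q → □◇q defines it.
Suppose ◇□q→□◇q is valid. Take Rxy, Rxz and set V(q)={w : Ryw}. Then □q at y so ◇□q at x, so □◇q at x, so ◇q at z, giving w with Rzw and Ryw.

Yes, by ◇□q → □◇q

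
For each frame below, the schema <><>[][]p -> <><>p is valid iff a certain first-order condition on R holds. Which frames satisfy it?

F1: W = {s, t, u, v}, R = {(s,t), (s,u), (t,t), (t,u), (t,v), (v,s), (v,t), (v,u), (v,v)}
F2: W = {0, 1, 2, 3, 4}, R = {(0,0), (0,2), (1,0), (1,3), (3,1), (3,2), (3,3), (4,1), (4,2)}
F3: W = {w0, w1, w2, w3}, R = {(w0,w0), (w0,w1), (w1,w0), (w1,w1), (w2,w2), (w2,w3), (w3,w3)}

F3

This is the axiom for a generalized confluence (Geach) condition; its first-order frame correspondent is forall x forall y (x R^2 y -> exists w (y R^2 w & x R^2 w)).
F1: fails — sR²u but no w with uR²w and sR²w.
F2: fails — 0R²2 but no w with 2R²w and 0R²w.
F3: ✓.
Valid on: F3.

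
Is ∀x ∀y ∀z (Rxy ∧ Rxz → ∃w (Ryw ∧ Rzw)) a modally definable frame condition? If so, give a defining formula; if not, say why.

Yes — defined by ◇□r → □◇r

This is a Sahlqvist condition; the .2 axiom ◇□r → □◇r defines it.
Suppose ◇□r→□◇r is valid. Take Rxy, Rxz and set V(r)={w : Ryw}. Then □r at y so ◇□r at x, so □◇r at x, so ◇r at z, giving w with Rzw and Ryw.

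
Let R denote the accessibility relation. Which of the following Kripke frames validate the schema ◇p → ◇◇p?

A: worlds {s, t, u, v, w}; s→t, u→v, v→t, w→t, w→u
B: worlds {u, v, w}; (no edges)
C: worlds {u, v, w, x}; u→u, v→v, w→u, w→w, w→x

B, C

This is the axiom for a generalized confluence (Geach) condition; its first-order frame correspondent is ∀x ∀y (xRy → ∃w (y = w ∧ xR²w)).
A: fails — sRt but no w* with t=w* and sR²w*.
B: holds.
C: holds.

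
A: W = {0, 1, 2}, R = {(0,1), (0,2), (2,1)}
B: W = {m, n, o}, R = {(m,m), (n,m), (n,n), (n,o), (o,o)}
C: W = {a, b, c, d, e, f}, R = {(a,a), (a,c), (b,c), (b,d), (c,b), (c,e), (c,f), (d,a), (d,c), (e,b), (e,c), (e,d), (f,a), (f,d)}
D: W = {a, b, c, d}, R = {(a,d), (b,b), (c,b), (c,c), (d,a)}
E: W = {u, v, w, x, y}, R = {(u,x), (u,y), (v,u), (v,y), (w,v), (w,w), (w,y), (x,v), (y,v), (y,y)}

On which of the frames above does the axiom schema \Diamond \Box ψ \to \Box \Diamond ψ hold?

D, E

This is the axiom for convergence; its first-order frame correspondent is \forall x \forall y \forall z (Rxy \wedge Rxz \to \exists w (Ryw \wedge Rzw)).
A: fails — R01 and R01 but 1 and 1 have no common successor.
B: fails — Rno and Rnm but o and m have no common successor.
C: fails — Raa and Rac but a and c have no common successor.
D: condition met.
E: condition met.
Valid on: D, E.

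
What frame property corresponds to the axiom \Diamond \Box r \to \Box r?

the Euclidean property: \forall x \forall y \forall z (Rxy \wedge Rxz \to Ryz)

Equivalently (dual form): ◇r → □◇r.
Suppose ◇r→□◇r is valid. Take Rxy, Rxz and set V(r)={y}. Then ◇r at x, so □◇r at x, so ◇r at z, so some w with Rzw has r; w=y, i.e. Rzy. By symmetry of the argument, Ryz.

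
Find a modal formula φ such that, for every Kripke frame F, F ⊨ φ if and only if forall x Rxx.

□s → s

The condition is reflexivity. The T schema □s → s defines it.
Suppose □s→s is valid. At any x set V(s)={w : Rxw}. Then □s holds at x, so s holds at x, i.e. Rxx.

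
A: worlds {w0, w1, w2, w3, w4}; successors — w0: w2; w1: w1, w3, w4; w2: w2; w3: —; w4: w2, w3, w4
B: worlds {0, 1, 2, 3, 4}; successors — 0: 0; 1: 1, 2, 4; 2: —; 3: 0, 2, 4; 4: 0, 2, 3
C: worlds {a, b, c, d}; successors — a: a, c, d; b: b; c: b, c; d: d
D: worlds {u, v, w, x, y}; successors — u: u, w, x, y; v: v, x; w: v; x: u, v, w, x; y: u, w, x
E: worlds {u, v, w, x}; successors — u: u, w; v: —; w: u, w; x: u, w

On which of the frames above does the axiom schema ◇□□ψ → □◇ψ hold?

D, E

This is the axiom for a generalized confluence (Geach) condition; its first-order frame correspondent is ∀x ∀y ∀z ((xRy ∧ xRz) → ∃w (yR²w ∧ zRw)).
A: fails — w1Rw1, w1Rw3 but no w with w1R²w and w3Rw.
B: fails — 1R1, 1R2 but no w with 1R²w and 2Rw.
C: fails — aRc, aRd but no w with cR²w and dRw.
D: ✓.
E: ✓.
Valid on: D, E.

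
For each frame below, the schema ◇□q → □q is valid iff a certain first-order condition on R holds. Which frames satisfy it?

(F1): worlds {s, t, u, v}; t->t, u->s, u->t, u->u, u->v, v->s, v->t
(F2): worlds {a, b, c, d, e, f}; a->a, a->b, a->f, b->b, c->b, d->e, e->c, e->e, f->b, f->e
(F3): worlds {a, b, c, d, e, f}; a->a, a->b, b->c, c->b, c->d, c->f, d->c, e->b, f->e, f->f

none

This is the axiom for the Euclidean property; its first-order frame correspondent is ∀x ∀y ∀z (Rxy ∧ Rxz → Ryz).
(F1): fails — Ruv and Ruv but not Rvv.
(F2): fails — Rab and Raa but not Rba.
(F3): fails — Rab and Rab but not Rbb.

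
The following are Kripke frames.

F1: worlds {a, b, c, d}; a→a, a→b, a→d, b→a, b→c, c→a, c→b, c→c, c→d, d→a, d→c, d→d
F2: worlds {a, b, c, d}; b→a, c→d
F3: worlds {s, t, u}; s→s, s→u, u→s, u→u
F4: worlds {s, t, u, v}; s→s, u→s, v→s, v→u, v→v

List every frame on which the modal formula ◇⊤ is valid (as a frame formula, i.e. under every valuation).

F1

This is the axiom for seriality; its first-order frame correspondent is ∀x ∃y Rxy.
F1: satisfies the condition.
F2: fails — world a has no successor.
F3: fails — world t has no successor.
F4: fails — world t has no successor.
Valid on: F1.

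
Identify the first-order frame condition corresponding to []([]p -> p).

Suppose □(□p→p) is valid. Take Rxy and set V(p)={w : Ryw}. Then at y, □p holds; since □(□p→p) at x, □p→p at y, so p at y, i.e. Ryy.
The converse is a direct semantic check.
Frame condition: forall x forall y (Rxy -> Ryy).

shift-reflexivity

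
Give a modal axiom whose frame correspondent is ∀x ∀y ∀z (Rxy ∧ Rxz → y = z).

This is partial functionality; the standard corresponding axiom is CD: ◇p → □p.
Suppose ◇p→□p is valid. Take Rxy, Rxz and set V(p)={y}. Then ◇p at x, so □p at x, so p at z, i.e. z=y.

◇p → □p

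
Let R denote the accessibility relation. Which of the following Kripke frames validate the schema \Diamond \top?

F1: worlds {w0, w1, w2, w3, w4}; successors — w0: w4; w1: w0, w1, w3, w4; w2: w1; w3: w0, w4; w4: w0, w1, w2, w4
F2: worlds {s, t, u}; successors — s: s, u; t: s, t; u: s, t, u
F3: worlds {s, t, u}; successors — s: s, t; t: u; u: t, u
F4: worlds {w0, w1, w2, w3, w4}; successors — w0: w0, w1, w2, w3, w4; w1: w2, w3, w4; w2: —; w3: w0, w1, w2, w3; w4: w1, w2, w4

F1, F2, F3

Frame correspondent (Sahlqvist): \forall x \exists y Rxy — i.e. seriality.
F1: holds.
F2: holds.
F3: holds.
F4: fails — world w2 has no successor.
Valid on: F1, F2, F3.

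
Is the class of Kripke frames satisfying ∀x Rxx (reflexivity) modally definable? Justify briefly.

Yes: it is reflexivity, defined by the T schema □q → q.
Suppose □q→q is valid. At any x set V(q)={w : Rxw}. Then □q holds at x, so q holds at x, i.e. Rxx.

Yes, by □q → q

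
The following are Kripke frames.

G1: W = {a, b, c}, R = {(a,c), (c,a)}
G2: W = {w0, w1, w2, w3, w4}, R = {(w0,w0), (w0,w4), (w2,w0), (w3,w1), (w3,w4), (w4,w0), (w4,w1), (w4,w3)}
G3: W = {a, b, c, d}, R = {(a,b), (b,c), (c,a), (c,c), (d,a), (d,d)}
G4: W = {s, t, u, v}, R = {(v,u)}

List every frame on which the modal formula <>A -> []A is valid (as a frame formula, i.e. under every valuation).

The schema corresponds to partial functionality: forall x forall y forall z (Rxy & Rxz -> y = z).
G1: condition met.
G2: fails — w0 sees both w0 and w4.
G3: fails — c sees both a and c.
G4: condition met.
Valid on: G1, G4.

G1, G4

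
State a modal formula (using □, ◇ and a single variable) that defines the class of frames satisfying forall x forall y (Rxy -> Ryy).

The condition is shift-reflexivity. The T□ schema □(□ψ → ψ) defines it.
Suppose □(□ψ→ψ) is valid. Take Rxy and set V(ψ)={w : Ryw}. Then at y, □ψ holds; since □(□ψ→ψ) at x, □ψ→ψ at y, so ψ at y, i.e. Ryy.

□(□ψ → ψ)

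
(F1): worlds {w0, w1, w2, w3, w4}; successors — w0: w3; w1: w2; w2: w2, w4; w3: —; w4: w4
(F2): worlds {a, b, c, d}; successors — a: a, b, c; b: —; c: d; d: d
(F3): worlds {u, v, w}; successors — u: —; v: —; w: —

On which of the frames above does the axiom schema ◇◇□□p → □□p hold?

(F3)

Frame correspondent (Sahlqvist): ∀x ∀y ∀z ((xR²y ∧ xR²z) → ∃w (yR²w ∧ z = w)) — i.e. a generalized confluence (Geach) condition.
(F1): fails — w1R²w4, w1R²w2 but no w with w4R²w and w2=w.
(F2): fails — aR²b, aR²a but no w with bR²w and a=w.
(F3): satisfies the condition.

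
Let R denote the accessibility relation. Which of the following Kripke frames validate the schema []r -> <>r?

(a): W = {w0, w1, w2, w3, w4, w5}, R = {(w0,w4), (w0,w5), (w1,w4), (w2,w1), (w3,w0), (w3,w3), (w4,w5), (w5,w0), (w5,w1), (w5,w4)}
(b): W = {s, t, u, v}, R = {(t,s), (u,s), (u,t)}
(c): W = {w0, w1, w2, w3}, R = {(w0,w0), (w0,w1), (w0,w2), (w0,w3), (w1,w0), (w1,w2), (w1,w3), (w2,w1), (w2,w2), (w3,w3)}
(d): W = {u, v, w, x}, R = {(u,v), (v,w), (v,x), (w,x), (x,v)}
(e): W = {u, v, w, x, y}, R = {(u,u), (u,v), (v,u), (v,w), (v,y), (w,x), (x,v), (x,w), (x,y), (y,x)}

This is the axiom for seriality; its first-order frame correspondent is forall x exists y Rxy.
(a): condition met.
(b): fails — world s has no successor.
(c): condition met.
(d): condition met.
(e): condition met.

(a), (c), (d), (e)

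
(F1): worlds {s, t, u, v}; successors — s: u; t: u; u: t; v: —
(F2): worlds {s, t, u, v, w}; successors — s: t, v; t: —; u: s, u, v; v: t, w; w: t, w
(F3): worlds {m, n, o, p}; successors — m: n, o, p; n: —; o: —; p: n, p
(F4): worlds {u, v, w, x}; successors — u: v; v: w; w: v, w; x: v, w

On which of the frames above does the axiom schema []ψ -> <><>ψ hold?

none

The schema corresponds to a generalized confluence (Geach) condition: forall x exists w (xRw & x R^2 w).
(F1): fails — at s but no w with sRw and sR²w.
(F2): fails — at t but no w* with tRw* and tR²w*.
(F3): fails — at n but no w with nRw and nR²w.
(F4): fails — at u but no t with uRt and uR²t.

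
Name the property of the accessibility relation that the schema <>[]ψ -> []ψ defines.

The Euclidean property

This schema is equivalent to the 5 axiom ◇ψ → □◇ψ.
Its frame correspondent is the Euclidean property — forall x forall y forall z (Rxy & Rxz -> Ryz).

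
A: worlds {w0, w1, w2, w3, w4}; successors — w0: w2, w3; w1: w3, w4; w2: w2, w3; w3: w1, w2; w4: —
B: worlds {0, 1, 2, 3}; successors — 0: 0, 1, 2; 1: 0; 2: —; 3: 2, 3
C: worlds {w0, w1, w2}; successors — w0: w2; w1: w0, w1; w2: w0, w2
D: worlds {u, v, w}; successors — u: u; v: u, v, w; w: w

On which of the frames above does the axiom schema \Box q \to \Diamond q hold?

This is the axiom for seriality; its first-order frame correspondent is \forall x \exists y Rxy.
A: fails — world w4 has no successor.
B: fails — world 2 has no successor.
C: condition met.
D: condition met.
Valid on: C, D.

C, D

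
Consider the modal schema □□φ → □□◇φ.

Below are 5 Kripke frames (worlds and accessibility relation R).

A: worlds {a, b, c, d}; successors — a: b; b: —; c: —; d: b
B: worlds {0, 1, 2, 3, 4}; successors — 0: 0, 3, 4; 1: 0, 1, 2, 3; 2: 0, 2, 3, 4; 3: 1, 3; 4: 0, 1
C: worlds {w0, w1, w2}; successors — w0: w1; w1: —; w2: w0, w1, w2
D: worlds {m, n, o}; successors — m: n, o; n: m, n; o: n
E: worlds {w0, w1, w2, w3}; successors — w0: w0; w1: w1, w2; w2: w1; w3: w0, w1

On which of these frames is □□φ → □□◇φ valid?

The schema corresponds to a generalized confluence (Geach) condition: ∀x ∀z (xR²z → ∃w (xR²w ∧ zRw)).
A: ✓.
B: ✓.
C: fails — w2R²w1 but no w with w2R²w and w1Rw.
D: ✓.
E: ✓.

A, B, D, E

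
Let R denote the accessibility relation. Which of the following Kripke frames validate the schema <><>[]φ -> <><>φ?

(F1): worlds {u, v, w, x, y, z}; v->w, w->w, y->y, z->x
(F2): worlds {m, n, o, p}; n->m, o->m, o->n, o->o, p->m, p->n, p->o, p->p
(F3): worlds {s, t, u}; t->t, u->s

(F1), (F3)

Frame correspondent (Sahlqvist): forall x forall y (x R^2 y -> exists w (yRw & x R^2 w)) — i.e. a generalized confluence (Geach) condition.
(F1): ✓.
(F2): fails — oR²m but no w with mRw and oR²w.
(F3): ✓.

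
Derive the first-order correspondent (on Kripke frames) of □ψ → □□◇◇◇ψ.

This is a Sahlqvist (Geach-type) schema ◇^0□^1ψ → □^2◇^3ψ.
Minimal-valuation argument: fix x; take any y with xR^0y and any z with xR^2z. Set V(ψ) to the set of worlds R-reachable from y in exactly 1 step. Then □^1ψ holds at y, so the antecedent holds at x; validity forces ◇^3ψ at z, giving a w with zR^3w and yR^1w.
First-order correspondent: ∀x ∀z (xR²z → ∃w (xRw ∧ zR³w)).

∀x ∀z (xR²z → ∃w (xRw ∧ zR³w))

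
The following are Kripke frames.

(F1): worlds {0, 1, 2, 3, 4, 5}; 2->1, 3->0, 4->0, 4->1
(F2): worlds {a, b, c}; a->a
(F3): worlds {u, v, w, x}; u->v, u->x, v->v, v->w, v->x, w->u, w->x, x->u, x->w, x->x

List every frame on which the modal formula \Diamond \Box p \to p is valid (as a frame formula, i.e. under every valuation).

(F2)

The schema corresponds to symmetry: \forall x \forall y (Rxy \to Ryx).
(F1): fails — R41 but not R14.
(F2): satisfies the condition.
(F3): fails — Ruv but not Rvu.
Valid on: (F2).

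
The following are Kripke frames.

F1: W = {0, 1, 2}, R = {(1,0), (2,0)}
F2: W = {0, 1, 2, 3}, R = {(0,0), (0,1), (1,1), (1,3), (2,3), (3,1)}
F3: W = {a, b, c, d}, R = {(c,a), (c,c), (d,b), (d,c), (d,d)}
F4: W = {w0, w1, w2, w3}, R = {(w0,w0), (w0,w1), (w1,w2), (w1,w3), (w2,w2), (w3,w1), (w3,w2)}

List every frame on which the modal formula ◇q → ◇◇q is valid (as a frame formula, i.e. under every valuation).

The schema corresponds to a generalized confluence (Geach) condition: ∀x ∀y (xRy → ∃w (y = w ∧ xR²w)).
F1: fails — 1R0 but no w with 0=w and 1R²w.
F2: fails — 2R3 but no w with 3=w and 2R²w.
F3: holds.
F4: fails — w1Rw3 but no w with w3=w and w1R²w.

F3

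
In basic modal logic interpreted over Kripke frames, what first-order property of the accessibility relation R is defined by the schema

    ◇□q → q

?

symmetry: ∀x ∀y (Rxy → Ryx)

This schema is equivalent to the B axiom q → □◇q.
It corresponds to symmetry: ∀x ∀y (Rxy → Ryx).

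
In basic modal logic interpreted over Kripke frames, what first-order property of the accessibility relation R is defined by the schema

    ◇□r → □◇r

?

convergence: ∀x ∀y ∀z (Rxy ∧ Rxz → ∃w (Ryw ∧ Rzw))

Suppose ◇□r→□◇r is valid. Take Rxy, Rxz and set V(r)={w : Ryw}. Then □r at y so ◇□r at x, so □◇r at x, so ◇r at z, giving w with Rzw and Ryw.
Conversely, on a frame with convergence the schema holds at every world under every valuation.
Frame condition: ∀x ∀y ∀z (Rxy ∧ Rxz → ∃w (Ryw ∧ Rzw)).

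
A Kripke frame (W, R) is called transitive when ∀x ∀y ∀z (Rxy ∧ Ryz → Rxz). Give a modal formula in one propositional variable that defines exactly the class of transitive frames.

□q → □□q

The condition is transitivity. The 4 schema □q → □□q defines it.
Suppose □q→□□q is valid. Take Rxy, Ryz and set V(q)={w : Rxw}. Then □q at x, so □□q at x, so □q at y, so q at z, i.e. Rxz.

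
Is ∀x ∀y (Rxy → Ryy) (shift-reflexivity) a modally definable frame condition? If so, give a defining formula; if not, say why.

Definable; □(□r → r) defines it

This is a Sahlqvist condition; the T□ axiom □(□r → r) defines it.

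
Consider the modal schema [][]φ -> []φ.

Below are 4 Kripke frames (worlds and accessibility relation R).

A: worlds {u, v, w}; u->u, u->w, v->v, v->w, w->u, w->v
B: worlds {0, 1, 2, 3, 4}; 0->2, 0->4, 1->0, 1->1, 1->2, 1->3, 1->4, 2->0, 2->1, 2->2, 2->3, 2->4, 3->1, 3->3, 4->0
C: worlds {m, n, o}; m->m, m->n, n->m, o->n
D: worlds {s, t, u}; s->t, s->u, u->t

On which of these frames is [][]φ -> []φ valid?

The schema corresponds to density: forall x forall y (Rxy -> exists z (Rxz & Rzy)).
A: ✓.
B: fails — R40 but no z with R4z and Rz0.
C: fails — Ron but no z with Roz and Rzn.
D: fails — Rsu but no z with Rsz and Rzu.

A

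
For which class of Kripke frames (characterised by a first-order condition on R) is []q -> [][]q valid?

Suppose □q→□□q is valid. Take Rxy, Ryz and set V(q)={w : Rxw}. Then □q at x, so □□q at x, so □q at y, so q at z, i.e. Rxz.
The converse is a direct semantic check.
Frame condition: forall x forall y forall z (Rxy & Ryz -> Rxz).

Transitivity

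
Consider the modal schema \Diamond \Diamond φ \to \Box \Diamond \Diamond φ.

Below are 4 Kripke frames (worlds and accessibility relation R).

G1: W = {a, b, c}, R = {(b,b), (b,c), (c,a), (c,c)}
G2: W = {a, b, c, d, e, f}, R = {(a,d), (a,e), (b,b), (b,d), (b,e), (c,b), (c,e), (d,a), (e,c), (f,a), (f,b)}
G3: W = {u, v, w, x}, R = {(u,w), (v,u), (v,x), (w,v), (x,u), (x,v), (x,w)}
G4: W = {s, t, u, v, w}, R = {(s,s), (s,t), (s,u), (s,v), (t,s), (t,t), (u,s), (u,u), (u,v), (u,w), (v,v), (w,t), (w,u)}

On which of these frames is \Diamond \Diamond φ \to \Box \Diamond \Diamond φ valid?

Frame correspondent (Sahlqvist): \forall x \forall y \forall z ((x R^2 y \wedge xRz) \to \exists w (y = w \wedge z R^2 w)) — i.e. a generalized confluence (Geach) condition.
G1: fails — bR²b, bRc but no w with b=w and cR²w.
G2: fails — aR²a, aRd but no w with a=w and dR²w.
G3: fails — uR²v, uRw but no t with v=t and wR²t.
G4: fails — sR²s, sRv but no w* with s=w* and vR²w*.

none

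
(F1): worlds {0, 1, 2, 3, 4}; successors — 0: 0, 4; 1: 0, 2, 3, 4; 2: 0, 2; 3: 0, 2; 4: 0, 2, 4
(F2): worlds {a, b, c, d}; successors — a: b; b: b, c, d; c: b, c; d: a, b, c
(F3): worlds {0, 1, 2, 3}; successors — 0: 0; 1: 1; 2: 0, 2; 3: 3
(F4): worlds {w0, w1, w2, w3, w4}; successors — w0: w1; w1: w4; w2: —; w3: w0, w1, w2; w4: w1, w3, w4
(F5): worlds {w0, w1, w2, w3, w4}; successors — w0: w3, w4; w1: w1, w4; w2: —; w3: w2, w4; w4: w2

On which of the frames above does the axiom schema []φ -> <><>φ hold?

(F1), (F2), (F3)

This is the axiom for a generalized confluence (Geach) condition; its first-order frame correspondent is forall x exists w (xRw & x R^2 w).
(F1): condition met.
(F2): condition met.
(F3): condition met.
(F4): fails — at w0 but no w with w0Rw and w0R²w.
(F5): fails — at w2 but no w with w2Rw and w2R²w.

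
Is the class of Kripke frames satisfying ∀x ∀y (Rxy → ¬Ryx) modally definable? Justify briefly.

Not definable by any modal formula

If a class were modally definable it would be closed under surjective bounded morphisms (Goldblatt–Thomason).
The 4-cycle (worlds s,t,u,v with s→t→u→v→s) is asymmetric. Mapping every world to a single reflexive point • is a surjective bounded morphism, and the reflexive point is not asymmetric (R•• but asymmetry requires ¬R••).
So no modal formula (or set of formulas) defines exactly the asymmetric frames.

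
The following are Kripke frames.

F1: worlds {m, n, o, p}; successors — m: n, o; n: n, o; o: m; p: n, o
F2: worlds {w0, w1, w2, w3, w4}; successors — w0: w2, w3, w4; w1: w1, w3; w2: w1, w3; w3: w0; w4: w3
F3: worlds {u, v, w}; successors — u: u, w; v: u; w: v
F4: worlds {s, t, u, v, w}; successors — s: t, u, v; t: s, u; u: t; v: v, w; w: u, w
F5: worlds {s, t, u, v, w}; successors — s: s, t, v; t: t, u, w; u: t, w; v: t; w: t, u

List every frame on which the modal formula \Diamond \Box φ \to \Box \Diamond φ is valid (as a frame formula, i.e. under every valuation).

F5

Frame correspondent (Sahlqvist): \forall x \forall y \forall z (Rxy \wedge Rxz \to \exists w (Ryw \wedge Rzw)) — i.e. convergence.
F1: fails — Rmo and Rmn but o and n have no common successor.
F2: fails — Rw0w4 and Rw0w3 but w4 and w3 have no common successor.
F3: fails — Ruw and Ruu but w and u have no common successor.
F4: fails — Rsv and Rsu but v and u have no common successor.
F5: holds.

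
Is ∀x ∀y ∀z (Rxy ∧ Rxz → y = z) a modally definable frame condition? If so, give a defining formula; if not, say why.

Yes, by ◇q → □q

This is a Sahlqvist condition; the CD axiom ◇q → □q defines it.
Suppose ◇q→□q is valid. Take Rxy, Rxz and set V(q)={y}. Then ◇q at x, so □q at x, so q at z, i.e. z=y.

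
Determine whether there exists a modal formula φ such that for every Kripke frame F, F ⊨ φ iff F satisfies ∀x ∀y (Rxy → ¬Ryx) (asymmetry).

No

Any modally definable frame class is closed under surjective bounded morphisms.
The 5-cycle (worlds a,b,c,d,e with a→b→c→d→e→a) is asymmetric. Mapping every world to a single reflexive point • is a surjective bounded morphism, and the reflexive point is not asymmetric (R•• but asymmetry requires ¬R••).
Hence asymmetry is not modally definable.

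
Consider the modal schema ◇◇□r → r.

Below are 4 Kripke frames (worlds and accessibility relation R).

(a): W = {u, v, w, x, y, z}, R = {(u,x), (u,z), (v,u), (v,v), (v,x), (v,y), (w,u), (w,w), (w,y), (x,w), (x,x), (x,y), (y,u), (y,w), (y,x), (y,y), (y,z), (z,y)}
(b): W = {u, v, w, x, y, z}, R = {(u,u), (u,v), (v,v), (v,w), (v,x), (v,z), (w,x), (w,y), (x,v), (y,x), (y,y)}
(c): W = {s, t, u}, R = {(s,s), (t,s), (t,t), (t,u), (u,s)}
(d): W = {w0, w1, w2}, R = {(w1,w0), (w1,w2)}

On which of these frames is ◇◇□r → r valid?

(d)

Frame correspondent (Sahlqvist): ∀x ∀y (xR²y → ∃w (yRw ∧ x = w)) — i.e. a generalized confluence (Geach) condition.
(a): fails — uR²x but no t with xRt and u=t.
(b): fails — uR²v but no t with vRt and u=t.
(c): fails — tR²s but no w with sRw and t=w.
(d): condition met.
Valid on: (d).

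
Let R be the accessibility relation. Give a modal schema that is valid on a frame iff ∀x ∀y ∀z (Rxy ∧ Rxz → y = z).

◇s → □s

This is partial functionality; the standard corresponding axiom is CD: ◇s → □s.
Suppose ◇s→□s is valid. Take Rxy, Rxz and set V(s)={y}. Then ◇s at x, so □s at x, so s at z, i.e. z=y.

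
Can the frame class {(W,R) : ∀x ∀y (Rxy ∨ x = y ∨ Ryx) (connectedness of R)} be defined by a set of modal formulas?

Any modally definable frame class is closed under disjoint unions.
Take 2 disjoint single-world reflexive frames: each is trivially connected, but their disjoint union has 2 worlds with no edge between distinct components, so it is not connected.
Hence connectedness of R is not modally definable.

No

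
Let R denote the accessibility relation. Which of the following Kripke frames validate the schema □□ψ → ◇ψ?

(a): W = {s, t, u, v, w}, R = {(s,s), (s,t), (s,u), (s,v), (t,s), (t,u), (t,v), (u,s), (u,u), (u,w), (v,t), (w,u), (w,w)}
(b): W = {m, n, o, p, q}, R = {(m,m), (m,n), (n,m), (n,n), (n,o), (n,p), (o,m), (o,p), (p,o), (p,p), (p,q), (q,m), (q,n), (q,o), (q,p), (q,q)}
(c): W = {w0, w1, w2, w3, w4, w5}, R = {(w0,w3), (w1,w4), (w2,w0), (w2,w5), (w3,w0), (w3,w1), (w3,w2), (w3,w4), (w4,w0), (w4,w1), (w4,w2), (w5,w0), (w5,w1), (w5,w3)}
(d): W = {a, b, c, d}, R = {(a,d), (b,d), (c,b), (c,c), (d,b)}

(b)

The schema corresponds to a generalized confluence (Geach) condition: ∀x ∃w (xR²w ∧ xRw).
(a): fails — at v but no w* with vR²w* and vRw*.
(b): holds.
(c): fails — at w0 but no w with w0R²w and w0Rw.
(d): fails — at a but no w with aR²w and aRw.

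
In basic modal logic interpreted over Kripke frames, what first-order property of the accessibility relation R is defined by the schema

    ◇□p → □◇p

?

Suppose ◇□p→□◇p is valid. Take Rxy, Rxz and set V(p)={w : Ryw}. Then □p at y so ◇□p at x, so □◇p at x, so ◇p at z, giving w with Rzw and Ryw.

convergence: ∀x ∀y ∀z (Rxy ∧ Rxz → ∃w (Ryw ∧ Rzw))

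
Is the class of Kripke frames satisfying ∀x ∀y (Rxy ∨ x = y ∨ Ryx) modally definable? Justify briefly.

If a class were modally definable it would be closed under disjoint unions (Goldblatt–Thomason).
Take 4 disjoint single-world reflexive frames: each is trivially connected, but their disjoint union has 4 worlds with no edge between distinct components, so it is not connected.
So the class is not modally definable.

No — not modally definable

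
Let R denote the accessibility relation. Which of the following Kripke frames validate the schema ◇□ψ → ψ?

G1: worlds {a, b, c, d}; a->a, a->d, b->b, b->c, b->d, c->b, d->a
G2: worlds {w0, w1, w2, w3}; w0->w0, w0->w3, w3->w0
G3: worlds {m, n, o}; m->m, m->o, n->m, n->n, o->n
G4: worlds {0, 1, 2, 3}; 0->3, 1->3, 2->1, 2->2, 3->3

G2

This is the axiom for a generalized confluence (Geach) condition; its first-order frame correspondent is ∀x ∀y (xRy → ∃w (yRw ∧ x = w)).
G1: fails — bRd but no w with dRw and b=w.
G2: ✓.
G3: fails — mRo but no w with oRw and m=w.
G4: fails — 0R3 but no w with 3Rw and 0=w.
Valid on: G2.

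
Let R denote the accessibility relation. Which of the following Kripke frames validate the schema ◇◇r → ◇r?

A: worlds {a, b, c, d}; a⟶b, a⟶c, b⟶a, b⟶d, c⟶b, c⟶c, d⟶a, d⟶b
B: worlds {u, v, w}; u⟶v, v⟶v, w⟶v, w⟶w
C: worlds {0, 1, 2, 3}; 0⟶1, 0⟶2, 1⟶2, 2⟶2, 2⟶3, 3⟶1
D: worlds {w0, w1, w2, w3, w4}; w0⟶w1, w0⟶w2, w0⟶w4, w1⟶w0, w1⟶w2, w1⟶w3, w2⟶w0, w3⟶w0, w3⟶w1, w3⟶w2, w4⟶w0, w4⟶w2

This is the axiom for transitivity; its first-order frame correspondent is ∀x ∀y ∀z (Rxy ∧ Ryz → Rxz).
A: fails — Rab and Rba but not Raa.
B: holds.
C: fails — R02 and R23 but not R03.
D: fails — Rw1w0 and Rw0w4 but not Rw1w4.
Valid on: B.

B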